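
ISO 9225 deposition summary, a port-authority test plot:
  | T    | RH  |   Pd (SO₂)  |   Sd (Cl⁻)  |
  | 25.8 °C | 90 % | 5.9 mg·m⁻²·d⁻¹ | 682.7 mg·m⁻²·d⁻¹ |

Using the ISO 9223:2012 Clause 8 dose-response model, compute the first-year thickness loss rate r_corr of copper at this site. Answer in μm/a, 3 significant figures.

copper: f(T) = -0.080·(T−10) [T>10 °C] = -1.2640
  sulphur-dioxide contribution → 0.4807 μm/a
  chloride contribution → 5.397 μm/a
  total first-year rate 5.877 μm/a

r_corr = 5.88 μm/a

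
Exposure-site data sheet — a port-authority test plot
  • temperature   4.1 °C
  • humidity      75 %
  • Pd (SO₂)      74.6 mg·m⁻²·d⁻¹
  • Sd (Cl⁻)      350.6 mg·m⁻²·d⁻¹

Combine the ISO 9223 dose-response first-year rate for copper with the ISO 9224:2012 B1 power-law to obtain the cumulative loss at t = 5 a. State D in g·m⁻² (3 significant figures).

D(5) = 40.7 g·m⁻²

copper: T≤10 °C ⇒ hinge +0.126·(4.1−10) = -0.7434
  sulphur-dioxide contribution → 0.6458 μm/a
  chloride contribution → 0.9071 μm/a
  total first-year rate 1.553 μm/a
ISO 9224: D(t) = r_corr · t^b with b = 0.667 (copper, B1)
  D(5) = 1.553 × 5^0.667 = 1.553 × 2.926 = 4.543 μm
  Mass loss = 4.543 μm × 8.96 g/cm³ = 40.71 g·m⁻²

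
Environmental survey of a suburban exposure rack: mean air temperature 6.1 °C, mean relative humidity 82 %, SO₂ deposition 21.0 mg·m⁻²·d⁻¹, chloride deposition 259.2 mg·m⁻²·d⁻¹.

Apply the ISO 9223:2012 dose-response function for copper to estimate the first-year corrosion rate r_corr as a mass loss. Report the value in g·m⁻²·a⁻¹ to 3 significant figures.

copper: f(T) = +0.126·(T−10) [T≤10 °C] = -0.4914
  SO₂ term: 0.0053·21.0^0.26·exp(0.059·82-0.4914) = 0.9031
  Sd branch = 0.01025·Sd^0.27·e^(0.036·RH+0.049·T) = 1.186 μm/a
  sum: 0.9031 + 1.186 → r_corr = 2.09 μm/a
Convert to mass loss: 2.09 μm/a × 8.96 g/cm³ = 18.72 g·m⁻²·a⁻¹

r_corr = 18.7 g·m⁻²·a⁻¹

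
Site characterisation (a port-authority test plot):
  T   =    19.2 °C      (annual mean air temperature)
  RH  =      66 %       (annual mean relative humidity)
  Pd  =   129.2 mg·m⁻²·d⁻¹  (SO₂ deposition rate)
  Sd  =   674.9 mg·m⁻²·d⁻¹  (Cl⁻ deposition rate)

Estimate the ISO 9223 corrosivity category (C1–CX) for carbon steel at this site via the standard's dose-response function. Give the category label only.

C5

carbon steel: f(T) = -0.054·(T−10) [T>10 °C] = -0.4968
  Pd branch = 1.77·Pd^0.52·e^(0.02·RH+f) = 50.51 μm/a
  Sd branch = 0.102·Sd^0.62·e^(0.033·RH+0.04·T) = 110.2 μm/a
  r_corr = 50.51 + 110.2 = 160.7 μm/a
161 μm/a falls in (80, 200] for carbon steel → category C5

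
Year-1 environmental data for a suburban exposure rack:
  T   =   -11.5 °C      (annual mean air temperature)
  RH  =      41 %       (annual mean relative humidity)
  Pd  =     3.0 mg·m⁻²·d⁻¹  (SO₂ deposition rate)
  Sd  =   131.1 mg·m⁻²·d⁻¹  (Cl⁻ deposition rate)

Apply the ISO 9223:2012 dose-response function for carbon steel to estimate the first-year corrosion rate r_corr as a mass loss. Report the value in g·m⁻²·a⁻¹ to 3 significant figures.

carbon steel: temperature factor f = +0.150·(-21.5) = -3.2250
  SO₂ term: 1.77·3.0^0.52·exp(0.02·41-3.2250) = 0.2829
  Sd branch = 0.102·Sd^0.62·e^(0.033·RH+0.04·T) = 5.121 μm/a
  r_corr = 0.2829 + 5.121 = 5.404 μm/a
Convert to mass loss: 5.404 μm/a × 7.85 g/cm³ = 42.42 g·m⁻²·a⁻¹

r_corr = 42.4 g·m⁻²·a⁻¹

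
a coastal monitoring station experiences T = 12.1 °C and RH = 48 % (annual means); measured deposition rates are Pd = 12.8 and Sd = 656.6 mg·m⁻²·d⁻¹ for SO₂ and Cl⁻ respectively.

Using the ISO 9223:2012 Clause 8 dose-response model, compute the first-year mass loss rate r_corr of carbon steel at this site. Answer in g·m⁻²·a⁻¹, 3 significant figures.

carbon steel: T>10 °C ⇒ hinge -0.054·(12.1−10) = -0.1134
  sulphur-dioxide contribution → 15.54 μm/a
  chloride contribution → 45.02 μm/a
  ⇒ r_corr(carbon steel) = 60.56 μm/a
Convert to mass loss: 60.56 μm/a × 7.85 g/cm³ = 475.4 g·m⁻²·a⁻¹

r_corr = 475 g·m⁻²·a⁻¹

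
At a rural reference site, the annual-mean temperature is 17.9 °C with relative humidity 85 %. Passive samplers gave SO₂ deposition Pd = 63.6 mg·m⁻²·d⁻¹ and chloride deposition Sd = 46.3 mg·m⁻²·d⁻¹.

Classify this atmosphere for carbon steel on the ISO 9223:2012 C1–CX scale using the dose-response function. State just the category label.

carbon steel: T>10 °C ⇒ hinge -0.054·(17.9−10) = -0.4266
  sulphur-dioxide contribution → 54.8 μm/a
  chloride contribution → 37.19 μm/a
  total first-year rate 91.99 μm/a
Category bounds: 80…200 μm/a bracket r_corr ⇒ C5

C5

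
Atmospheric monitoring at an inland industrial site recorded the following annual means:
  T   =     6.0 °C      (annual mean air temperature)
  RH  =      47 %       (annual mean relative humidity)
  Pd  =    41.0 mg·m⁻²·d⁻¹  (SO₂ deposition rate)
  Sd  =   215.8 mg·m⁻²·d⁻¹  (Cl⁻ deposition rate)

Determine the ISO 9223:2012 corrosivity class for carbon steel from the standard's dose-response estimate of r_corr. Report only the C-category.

C3

carbon steel: T≤10 °C ⇒ hinge +0.150·(6.0−10) = -0.6000
  sulphur-dioxide contribution → 17.15 μm/a
  chloride contribution → 17.12 μm/a
  ⇒ r_corr(carbon steel) = 34.27 μm/a
ISO 9223 Table 2 (carbon steel): 25 < 34.3 ≤ 50 μm/a ⇒ C3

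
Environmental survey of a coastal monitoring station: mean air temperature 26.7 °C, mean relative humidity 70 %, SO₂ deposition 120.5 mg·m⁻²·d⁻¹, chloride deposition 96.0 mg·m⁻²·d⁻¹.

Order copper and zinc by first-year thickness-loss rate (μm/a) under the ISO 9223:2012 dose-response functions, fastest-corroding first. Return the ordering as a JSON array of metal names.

copper: T>10 °C ⇒ hinge -0.080·(26.7−10) = -1.3360
  sulphur-dioxide contribution → 0.3011 μm/a
  chloride contribution → 1.616 μm/a
  ⇒ r_corr(copper) = 1.918 μm/a
zinc: temperature factor f = -0.071·(16.7) = -1.1857
  sulphur-dioxide contribution → 0.8123 μm/a
  chloride contribution → 3.997 μm/a
  ⇒ r_corr(zinc) = 4.81 μm/a
Ordering by μm/a: zinc (4.81) > copper (1.92)

["zinc", "copper"]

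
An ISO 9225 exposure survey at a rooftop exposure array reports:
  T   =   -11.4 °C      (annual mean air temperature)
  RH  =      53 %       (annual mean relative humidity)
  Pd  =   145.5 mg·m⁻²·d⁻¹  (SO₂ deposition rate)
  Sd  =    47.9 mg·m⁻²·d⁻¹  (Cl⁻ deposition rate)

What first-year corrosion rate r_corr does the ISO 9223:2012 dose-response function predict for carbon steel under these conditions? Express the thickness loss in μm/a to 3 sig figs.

r_corr = 6.84 μm/a

carbon steel: f(T) = +0.150·(T−10) [T≤10 °C] = -3.2100
  Pd branch = 1.77·Pd^0.52·e^(0.02·RH+f) = 2.747 μm/a
  Sd branch = 0.102·Sd^0.62·e^(0.033·RH+0.04·T) = 4.092 μm/a
  r_corr = 2.747 + 4.092 = 6.84 μm/a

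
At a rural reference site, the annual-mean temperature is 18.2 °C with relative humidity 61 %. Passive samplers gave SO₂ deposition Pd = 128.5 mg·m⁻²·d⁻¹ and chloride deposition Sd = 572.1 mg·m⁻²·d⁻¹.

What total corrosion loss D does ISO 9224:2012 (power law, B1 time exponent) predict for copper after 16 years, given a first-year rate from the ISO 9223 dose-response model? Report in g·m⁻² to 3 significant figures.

D(16) = 91.3 g·m⁻²

copper: f(T) = -0.080·(T−10) [T>10 °C] = -0.6560
  Pd branch = 0.0053·Pd^0.26·e^(0.059·RH+f) = 0.3554 μm/a
  Cl⁻ term: 0.01025·572.1^0.27·exp(0.036·61+0.049·18.2) = 1.248
  sum: 0.3554 + 1.248 → r_corr = 1.604 μm/a
Power-law: D(16) = r_corr · 16^0.667
  D(16) = 1.604 × 16^0.667 = 1.604 × 6.355 = 10.19 μm
  Mass loss = 10.19 μm × 8.96 g/cm³ = 91.31 g·m⁻²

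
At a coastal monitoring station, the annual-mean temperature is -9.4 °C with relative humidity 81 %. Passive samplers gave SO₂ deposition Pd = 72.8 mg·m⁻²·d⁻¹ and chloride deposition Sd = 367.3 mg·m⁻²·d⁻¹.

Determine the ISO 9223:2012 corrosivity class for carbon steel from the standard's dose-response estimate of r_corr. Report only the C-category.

C3

carbon steel: T≤10 °C ⇒ hinge +0.150·(-9.4−10) = -2.9100
  sulphur-dioxide contribution → 4.529 μm/a
  chloride contribution → 39.49 μm/a
  ⇒ r_corr(carbon steel) = 44.02 μm/a
44 μm/a falls in (25, 50] for carbon steel → category C3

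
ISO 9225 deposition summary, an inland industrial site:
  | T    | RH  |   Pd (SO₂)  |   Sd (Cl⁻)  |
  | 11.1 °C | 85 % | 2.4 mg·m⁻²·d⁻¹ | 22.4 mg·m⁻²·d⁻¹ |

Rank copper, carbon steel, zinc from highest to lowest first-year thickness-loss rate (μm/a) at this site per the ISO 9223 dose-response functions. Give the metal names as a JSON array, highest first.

copper: T>10 °C ⇒ hinge -0.080·(11.1−10) = -0.0880
  sulphur-dioxide contribution → 0.9181 μm/a
  chloride contribution → 0.8719 μm/a
  total first-year rate 1.79 μm/a
carbon steel: temperature factor f = -0.054·(1.1) = -0.0594
  sulphur-dioxide contribution → 14.39 μm/a
  chloride contribution → 18.06 μm/a
  ⇒ r_corr(carbon steel) = 32.46 μm/a
zinc: f(T) = -0.071·(T−10) [T>10 °C] = -0.0781
  sulphur-dioxide contribution → 0.8751 μm/a
  chloride contribution → 0.5221 μm/a
  total first-year rate 1.397 μm/a
Ordering by μm/a: carbon steel (32.5) > copper (1.79) > zinc (1.4)

["carbon steel", "copper", "zinc"]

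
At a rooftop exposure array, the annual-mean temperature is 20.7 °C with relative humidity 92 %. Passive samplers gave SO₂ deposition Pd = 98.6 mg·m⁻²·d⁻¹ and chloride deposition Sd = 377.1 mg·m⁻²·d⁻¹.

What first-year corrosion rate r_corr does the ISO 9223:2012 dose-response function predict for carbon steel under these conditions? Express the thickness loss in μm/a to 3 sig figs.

r_corr = 260 μm/a

carbon steel: f(T) = -0.054·(T−10) [T>10 °C] = -0.5778
  SO₂ term: 1.77·98.6^0.52·exp(0.02·92-0.5778) = 68.07
  Cl⁻ term: 0.102·377.1^0.62·exp(0.033·92+0.04·20.7) = 192.4
  r_corr = 68.07 + 192.4 = 260.4 μm/a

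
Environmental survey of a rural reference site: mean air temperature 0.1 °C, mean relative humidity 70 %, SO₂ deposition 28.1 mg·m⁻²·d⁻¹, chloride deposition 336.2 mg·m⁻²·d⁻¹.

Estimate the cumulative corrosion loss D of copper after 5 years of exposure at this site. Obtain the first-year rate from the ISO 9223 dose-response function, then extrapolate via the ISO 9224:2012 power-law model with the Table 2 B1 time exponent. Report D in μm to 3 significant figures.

copper: f(T) = +0.126·(T−10) [T≤10 °C] = -1.2474
  SO₂ term: 0.0053·28.1^0.26·exp(0.059·70-1.2474) = 0.2253
  Sd branch = 0.01025·Sd^0.27·e^(0.036·RH+0.049·T) = 0.6158 μm/a
  sum: 0.2253 + 0.6158 → r_corr = 0.8412 μm/a
Power-law: D(5) = r_corr · 5^0.667
  D(5) = 0.8412 × 5^0.667 = 0.8412 × 2.926 = 2.461 μm

D(5) = 2.46 μm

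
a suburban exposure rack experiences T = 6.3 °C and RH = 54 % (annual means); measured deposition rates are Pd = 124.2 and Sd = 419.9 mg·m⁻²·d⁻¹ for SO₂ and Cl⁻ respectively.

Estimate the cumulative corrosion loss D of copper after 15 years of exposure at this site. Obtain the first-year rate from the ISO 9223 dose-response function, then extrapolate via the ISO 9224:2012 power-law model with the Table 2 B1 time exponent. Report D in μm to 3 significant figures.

copper: T≤10 °C ⇒ hinge +0.126·(6.3−10) = -0.4662
  SO₂ term: 0.0053·124.2^0.26·exp(0.059·54-0.4662) = 0.2818
  Cl⁻ term: 0.01025·419.9^0.27·exp(0.036·54+0.049·6.3) = 0.4981
  r_corr = 0.2818 + 0.4981 = 0.7799 μm/a
Power-law: D(15) = r_corr · 15^0.667
  D(15) = 0.7799 × 15^0.667 = 0.7799 × 6.088 = 4.748 μm

D(15) = 4.75 μm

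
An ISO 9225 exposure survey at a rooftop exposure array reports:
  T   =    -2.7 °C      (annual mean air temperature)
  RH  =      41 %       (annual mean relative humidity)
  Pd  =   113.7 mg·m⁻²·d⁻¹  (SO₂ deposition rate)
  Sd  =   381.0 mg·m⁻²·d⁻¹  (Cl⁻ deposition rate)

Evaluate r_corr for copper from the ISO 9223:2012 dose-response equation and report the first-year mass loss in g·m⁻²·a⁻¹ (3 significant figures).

r_corr = 2.12 g·m⁻²·a⁻¹

copper: T≤10 °C ⇒ hinge +0.126·(-2.7−10) = -1.6002
  Pd branch = 0.0053·Pd^0.26·e^(0.059·RH+f) = 0.04115 μm/a
  Cl⁻ term: 0.01025·381.0^0.27·exp(0.036·41+0.049·-2.7) = 0.1955
  r_corr = 0.04115 + 0.1955 = 0.2366 μm/a
Convert to mass loss: 0.2366 μm/a × 8.96 g/cm³ = 2.12 g·m⁻²·a⁻¹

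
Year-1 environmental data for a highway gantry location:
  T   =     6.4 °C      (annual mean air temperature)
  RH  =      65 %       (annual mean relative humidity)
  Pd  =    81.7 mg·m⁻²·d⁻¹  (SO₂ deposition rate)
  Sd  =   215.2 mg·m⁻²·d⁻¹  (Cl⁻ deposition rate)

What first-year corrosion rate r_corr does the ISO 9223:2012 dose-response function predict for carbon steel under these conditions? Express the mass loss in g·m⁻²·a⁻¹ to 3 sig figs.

carbon steel: temperature factor f = +0.150·(-3.6) = -0.5400
  Pd branch = 1.77·Pd^0.52·e^(0.02·RH+f) = 37.36 μm/a
  Cl⁻ term: 0.102·215.2^0.62·exp(0.033·65+0.04·6.4) = 31.46
  r_corr = 37.36 + 31.46 = 68.81 μm/a
Convert to mass loss: 68.81 μm/a × 7.85 g/cm³ = 540.2 g·m⁻²·a⁻¹

r_corr = 540 g·m⁻²·a⁻¹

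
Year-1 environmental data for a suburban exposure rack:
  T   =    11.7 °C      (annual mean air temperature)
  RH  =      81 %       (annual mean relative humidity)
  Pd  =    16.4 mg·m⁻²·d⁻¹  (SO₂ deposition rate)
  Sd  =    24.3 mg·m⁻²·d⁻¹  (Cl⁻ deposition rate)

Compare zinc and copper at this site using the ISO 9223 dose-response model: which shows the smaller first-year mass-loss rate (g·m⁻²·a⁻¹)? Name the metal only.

zinc: T>10 °C ⇒ hinge -0.071·(11.7−10) = -0.1207
  SO₂ term: 0.0129·16.4^0.44·exp(0.046·81-0.1207) = 1.625
  Cl⁻ term: 0.0175·24.3^0.57·exp(0.008·81+0.085·11.7) = 0.5574
  r_corr = 1.625 + 0.5574 = 2.183 μm/a
  mass loss = 2.183 μm/a × 7.14 g/cm³ = 15.58 g·m⁻²·a⁻¹
copper: temperature factor f = -0.080·(1.7) = -0.1360
  Pd branch = 0.0053·Pd^0.26·e^(0.059·RH+f) = 1.139 μm/a
  Cl⁻ term: 0.01025·24.3^0.27·exp(0.036·81+0.049·11.7) = 0.7947
  sum: 1.139 + 0.7947 → r_corr = 1.934 μm/a
  mass loss = 1.934 μm/a × 8.96 g/cm³ = 17.33 g·m⁻²·a⁻¹
Ordering by g·m⁻²·a⁻¹: copper (17.3) > zinc (15.6)

zinc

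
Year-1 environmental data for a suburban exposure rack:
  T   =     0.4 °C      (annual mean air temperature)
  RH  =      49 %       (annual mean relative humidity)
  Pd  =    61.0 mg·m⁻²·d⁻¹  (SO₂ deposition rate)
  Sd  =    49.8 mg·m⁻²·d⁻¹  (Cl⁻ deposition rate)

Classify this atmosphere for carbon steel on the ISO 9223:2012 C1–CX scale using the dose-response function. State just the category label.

C2

carbon steel: f(T) = +0.150·(T−10) [T≤10 °C] = -1.4400
  sulphur-dioxide contribution → 9.475 μm/a
  chloride contribution → 5.89 μm/a
  ⇒ r_corr(carbon steel) = 15.36 μm/a
Category bounds: 1.3…25 μm/a bracket r_corr ⇒ C2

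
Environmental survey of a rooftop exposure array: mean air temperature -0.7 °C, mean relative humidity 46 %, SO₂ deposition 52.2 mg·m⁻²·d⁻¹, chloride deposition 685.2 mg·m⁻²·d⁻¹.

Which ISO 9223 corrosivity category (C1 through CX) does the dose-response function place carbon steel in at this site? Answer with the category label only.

C3

carbon steel: temperature factor f = +0.150·(-10.7) = -1.6050
  SO₂ term: 1.77·52.2^0.52·exp(0.02·46-1.6050) = 6.977
  Sd branch = 0.102·Sd^0.62·e^(0.033·RH+0.04·T) = 25.94 μm/a
  r_corr = 6.977 + 25.94 = 32.91 μm/a
32.9 μm/a falls in (25, 50] for carbon steel → category C3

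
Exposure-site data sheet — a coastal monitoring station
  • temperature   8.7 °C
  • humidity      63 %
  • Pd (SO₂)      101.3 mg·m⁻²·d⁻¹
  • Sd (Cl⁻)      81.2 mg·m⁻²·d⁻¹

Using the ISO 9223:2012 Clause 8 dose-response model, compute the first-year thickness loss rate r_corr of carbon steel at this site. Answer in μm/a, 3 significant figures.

r_corr = 74.3 μm/a

carbon steel: temperature factor f = +0.150·(-1.3) = -0.1950
  sulphur-dioxide contribution → 56.68 μm/a
  chloride contribution → 17.64 μm/a
  total first-year rate 74.32 μm/a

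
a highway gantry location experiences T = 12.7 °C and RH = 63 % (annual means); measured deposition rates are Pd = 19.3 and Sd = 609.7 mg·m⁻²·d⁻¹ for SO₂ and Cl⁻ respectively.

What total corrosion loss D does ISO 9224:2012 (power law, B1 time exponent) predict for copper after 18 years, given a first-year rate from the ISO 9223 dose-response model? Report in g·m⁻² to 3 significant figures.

D(18) = 87.6 g·m⁻²

copper: temperature factor f = -0.080·(2.7) = -0.2160
  SO₂ term: 0.0053·19.3^0.26·exp(0.059·63-0.2160) = 0.3793
  Sd branch = 0.01025·Sd^0.27·e^(0.036·RH+0.049·T) = 1.042 μm/a
  sum: 0.3793 + 1.042 → r_corr = 1.421 μm/a
Long-term exponent b (ISO 9224 Table 2, B1) = 0.667
  D(18) = 1.421 × 18^0.667 = 1.421 × 6.875 = 9.773 μm
  Mass loss = 9.773 μm × 8.96 g/cm³ = 87.56 g·m⁻²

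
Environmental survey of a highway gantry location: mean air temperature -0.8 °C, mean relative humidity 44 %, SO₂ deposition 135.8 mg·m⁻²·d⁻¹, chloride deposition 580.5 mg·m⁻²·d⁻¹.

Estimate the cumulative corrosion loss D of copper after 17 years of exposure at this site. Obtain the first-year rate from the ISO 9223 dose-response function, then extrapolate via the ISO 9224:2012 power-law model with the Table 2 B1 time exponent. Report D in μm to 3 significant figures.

copper: T≤10 °C ⇒ hinge +0.126·(-0.8−10) = -1.3608
  sulphur-dioxide contribution → 0.06535 μm/a
  chloride contribution → 0.2678 μm/a
  ⇒ r_corr(copper) = 0.3332 μm/a
ISO 9224: D(t) = r_corr · t^b with b = 0.667 (copper, B1)
  D(17) = 0.3332 × 17^0.667 = 0.3332 × 6.618 = 2.205 μm

D(17) = 2.20 μm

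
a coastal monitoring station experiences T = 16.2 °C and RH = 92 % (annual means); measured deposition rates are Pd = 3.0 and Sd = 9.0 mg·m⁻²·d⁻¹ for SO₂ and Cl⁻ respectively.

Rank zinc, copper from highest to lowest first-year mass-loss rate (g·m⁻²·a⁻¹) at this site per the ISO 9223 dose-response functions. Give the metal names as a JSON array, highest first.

["copper", "zinc"]

zinc: temperature factor f = -0.071·(6.2) = -0.4402
  Pd branch = 0.0129·Pd^0.44·e^(0.046·RH+f) = 0.9274 μm/a
  Cl⁻ term: 0.0175·9.0^0.57·exp(0.008·92+0.085·16.2) = 0.5065
  sum: 0.9274 + 0.5065 → r_corr = 1.434 μm/a
  mass loss = 1.434 μm/a × 7.14 g/cm³ = 10.24 g·m⁻²·a⁻¹
copper: f(T) = -0.080·(T−10) [T>10 °C] = -0.4960
  Pd branch = 0.0053·Pd^0.26·e^(0.059·RH+f) = 0.9778 μm/a
  Cl⁻ term: 0.01025·9.0^0.27·exp(0.036·92+0.049·16.2) = 1.126
  sum: 0.9778 + 1.126 → r_corr = 2.104 μm/a
  mass loss = 2.104 μm/a × 8.96 g/cm³ = 18.85 g·m⁻²·a⁻¹
Ordering by g·m⁻²·a⁻¹: copper (18.8) > zinc (10.2)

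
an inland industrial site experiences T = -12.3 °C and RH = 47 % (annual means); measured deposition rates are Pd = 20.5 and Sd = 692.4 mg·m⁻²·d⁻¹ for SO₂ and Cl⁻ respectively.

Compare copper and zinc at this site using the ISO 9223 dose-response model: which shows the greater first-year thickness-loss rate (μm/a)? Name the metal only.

copper: f(T) = +0.126·(T−10) [T≤10 °C] = -2.8098
  sulphur-dioxide contribution → 0.0112 μm/a
  chloride contribution → 0.1781 μm/a
  total first-year rate 0.1893 μm/a
zinc: T≤10 °C ⇒ hinge +0.038·(-12.3−10) = -0.8474
  sulphur-dioxide contribution → 0.1814 μm/a
  chloride contribution → 0.3726 μm/a
  ⇒ r_corr(zinc) = 0.5541 μm/a
Ordering by μm/a: zinc (0.554) > copper (0.189)

zinc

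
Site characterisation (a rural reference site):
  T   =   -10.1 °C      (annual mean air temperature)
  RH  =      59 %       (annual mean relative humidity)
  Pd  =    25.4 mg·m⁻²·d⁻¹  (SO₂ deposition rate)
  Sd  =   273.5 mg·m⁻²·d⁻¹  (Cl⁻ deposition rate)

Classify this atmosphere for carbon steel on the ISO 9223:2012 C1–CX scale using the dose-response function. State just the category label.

carbon steel: temperature factor f = +0.150·(-20.1) = -3.0150
  Pd branch = 1.77·Pd^0.52·e^(0.02·RH+f) = 1.519 μm/a
  Sd branch = 0.102·Sd^0.62·e^(0.033·RH+0.04·T) = 15.47 μm/a
  sum: 1.519 + 15.47 → r_corr = 16.99 μm/a
ISO 9223 Table 2 (carbon steel): 1.3 < 17 ≤ 25 μm/a ⇒ C2

C2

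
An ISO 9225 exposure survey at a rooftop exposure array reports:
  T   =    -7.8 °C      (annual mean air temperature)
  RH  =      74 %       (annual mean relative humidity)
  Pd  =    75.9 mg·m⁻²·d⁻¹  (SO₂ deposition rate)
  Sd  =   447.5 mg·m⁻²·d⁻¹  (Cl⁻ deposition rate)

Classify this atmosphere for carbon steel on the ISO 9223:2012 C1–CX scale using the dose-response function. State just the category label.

C3

carbon steel: T≤10 °C ⇒ hinge +0.150·(-7.8−10) = -2.6700
  sulphur-dioxide contribution → 5.116 μm/a
  chloride contribution → 37.77 μm/a
  total first-year rate 42.88 μm/a
42.9 μm/a falls in (25, 50] for carbon steel → category C3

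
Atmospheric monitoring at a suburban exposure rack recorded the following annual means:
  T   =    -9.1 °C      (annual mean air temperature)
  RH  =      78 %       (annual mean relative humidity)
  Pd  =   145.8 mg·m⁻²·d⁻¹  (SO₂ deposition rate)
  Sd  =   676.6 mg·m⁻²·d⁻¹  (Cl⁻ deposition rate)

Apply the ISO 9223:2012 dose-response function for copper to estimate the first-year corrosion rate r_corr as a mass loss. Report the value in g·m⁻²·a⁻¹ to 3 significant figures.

copper: temperature factor f = +0.126·(-19.1) = -2.4066
  Pd branch = 0.0053·Pd^0.26·e^(0.059·RH+f) = 0.1739 μm/a
  Sd branch = 0.01025·Sd^0.27·e^(0.036·RH+0.049·T) = 0.6321 μm/a
  r_corr = 0.1739 + 0.6321 = 0.806 μm/a
Convert to mass loss: 0.806 μm/a × 8.96 g/cm³ = 7.221 g·m⁻²·a⁻¹

r_corr = 7.22 g·m⁻²·a⁻¹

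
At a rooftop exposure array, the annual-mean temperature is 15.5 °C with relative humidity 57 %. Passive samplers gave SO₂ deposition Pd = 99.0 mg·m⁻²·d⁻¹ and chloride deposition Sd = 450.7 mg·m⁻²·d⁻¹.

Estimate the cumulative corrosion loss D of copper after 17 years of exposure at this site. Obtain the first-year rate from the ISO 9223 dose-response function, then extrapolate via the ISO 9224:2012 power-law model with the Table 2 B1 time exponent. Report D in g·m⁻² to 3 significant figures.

D(17) = 71.9 g·m⁻²

copper: f(T) = -0.080·(T−10) [T>10 °C] = -0.4400
  Pd branch = 0.0053·Pd^0.26·e^(0.059·RH+f) = 0.3255 μm/a
  Cl⁻ term: 0.01025·450.7^0.27·exp(0.036·57+0.049·15.5) = 0.8878
  r_corr = 0.3255 + 0.8878 = 1.213 μm/a
Power-law: D(17) = r_corr · 17^0.667
  D(17) = 1.213 × 17^0.667 = 1.213 × 6.618 = 8.029 μm
  Mass loss = 8.029 μm × 8.96 g/cm³ = 71.94 g·m⁻²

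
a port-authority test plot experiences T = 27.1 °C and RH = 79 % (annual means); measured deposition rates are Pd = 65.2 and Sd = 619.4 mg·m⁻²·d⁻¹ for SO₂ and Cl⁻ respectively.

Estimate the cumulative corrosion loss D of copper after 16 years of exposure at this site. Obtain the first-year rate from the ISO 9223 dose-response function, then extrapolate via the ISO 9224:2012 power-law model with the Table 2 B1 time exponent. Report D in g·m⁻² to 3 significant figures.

D(16) = 239 g·m⁻²

copper: T>10 °C ⇒ hinge -0.080·(27.1−10) = -1.3680
  sulphur-dioxide contribution → 0.4228 μm/a
  chloride contribution → 3.77 μm/a
  ⇒ r_corr(copper) = 4.193 μm/a
ISO 9224: D(t) = r_corr · t^b with b = 0.667 (copper, B1)
  D(16) = 4.193 × 16^0.667 = 4.193 × 6.355 = 26.65 μm
  Mass loss = 26.65 μm × 8.96 g/cm³ = 238.8 g·m⁻²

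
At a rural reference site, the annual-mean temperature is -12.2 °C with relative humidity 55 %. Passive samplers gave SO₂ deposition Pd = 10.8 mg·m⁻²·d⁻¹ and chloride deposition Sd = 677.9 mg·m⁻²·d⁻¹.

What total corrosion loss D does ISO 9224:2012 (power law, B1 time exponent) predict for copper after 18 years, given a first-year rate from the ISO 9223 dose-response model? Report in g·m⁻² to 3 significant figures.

copper: temperature factor f = +0.126·(-22.2) = -2.7972
  Pd branch = 0.0053·Pd^0.26·e^(0.059·RH+f) = 0.0154 μm/a
  Cl⁻ term: 0.01025·677.9^0.27·exp(0.036·55+0.049·-12.2) = 0.2374
  r_corr = 0.0154 + 0.2374 = 0.2528 μm/a
Long-term exponent b (ISO 9224 Table 2, B1) = 0.667
  D(18) = 0.2528 × 18^0.667 = 0.2528 × 6.875 = 1.738 μm
  Mass loss = 1.738 μm × 8.96 g/cm³ = 15.57 g·m⁻²

D(18) = 15.6 g·m⁻²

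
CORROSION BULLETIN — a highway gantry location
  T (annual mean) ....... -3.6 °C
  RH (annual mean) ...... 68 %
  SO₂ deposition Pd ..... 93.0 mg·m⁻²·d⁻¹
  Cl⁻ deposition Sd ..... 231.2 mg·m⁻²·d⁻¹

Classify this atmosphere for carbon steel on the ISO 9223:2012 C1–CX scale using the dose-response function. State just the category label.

carbon steel: T≤10 °C ⇒ hinge +0.150·(-3.6−10) = -2.0400
  SO₂ term: 1.77·93.0^0.52·exp(0.02·68-2.0400) = 9.468
  Cl⁻ term: 0.102·231.2^0.62·exp(0.033·68+0.04·-3.6) = 24.34
  sum: 9.468 + 24.34 → r_corr = 33.81 μm/a
33.8 μm/a falls in (25, 50] for carbon steel → category C3

C3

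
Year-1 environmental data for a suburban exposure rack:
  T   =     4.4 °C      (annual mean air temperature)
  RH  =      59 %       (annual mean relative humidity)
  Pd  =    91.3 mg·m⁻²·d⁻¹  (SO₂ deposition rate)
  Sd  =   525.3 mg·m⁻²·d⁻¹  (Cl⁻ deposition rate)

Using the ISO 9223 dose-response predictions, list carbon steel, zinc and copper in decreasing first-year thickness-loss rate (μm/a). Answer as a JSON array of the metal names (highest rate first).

["carbon steel", "zinc", "copper"]

carbon steel: temperature factor f = +0.150·(-5.6) = -0.8400
  SO₂ term: 1.77·91.3^0.52·exp(0.02·59-0.8400) = 26.01
  Cl⁻ term: 0.102·525.3^0.62·exp(0.033·59+0.04·4.4) = 41.42
  sum: 26.01 + 41.42 → r_corr = 67.43 μm/a
zinc: T≤10 °C ⇒ hinge +0.038·(4.4−10) = -0.2128
  SO₂ term: 0.0129·91.3^0.44·exp(0.046·59-0.2128) = 1.147
  Sd branch = 0.0175·Sd^0.57·e^(0.008·RH+0.085·T) = 1.449 μm/a
  sum: 1.147 + 1.449 → r_corr = 2.596 μm/a
copper: temperature factor f = +0.126·(-5.6) = -0.7056
  SO₂ term: 0.0053·91.3^0.26·exp(0.059·59-0.7056) = 0.275
  Cl⁻ term: 0.01025·525.3^0.27·exp(0.036·59+0.049·4.4) = 0.5772
  sum: 0.275 + 0.5772 → r_corr = 0.8522 μm/a
Ordering by μm/a: carbon steel (67.4) > zinc (2.6) > copper (0.852)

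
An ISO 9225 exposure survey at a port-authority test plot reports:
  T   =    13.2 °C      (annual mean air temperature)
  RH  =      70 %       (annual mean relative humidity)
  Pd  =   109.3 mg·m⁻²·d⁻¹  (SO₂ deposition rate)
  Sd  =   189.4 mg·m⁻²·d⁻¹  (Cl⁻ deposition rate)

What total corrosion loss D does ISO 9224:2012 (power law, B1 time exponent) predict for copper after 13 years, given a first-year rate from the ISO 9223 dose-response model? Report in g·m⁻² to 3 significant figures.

D(13) = 92.6 g·m⁻²

copper: T>10 °C ⇒ hinge -0.080·(13.2−10) = -0.2560
  Pd branch = 0.0053·Pd^0.26·e^(0.059·RH+f) = 0.8645 μm/a
  Sd branch = 0.01025·Sd^0.27·e^(0.036·RH+0.049·T) = 1.002 μm/a
  r_corr = 0.8645 + 1.002 = 1.867 μm/a
Long-term exponent b (ISO 9224 Table 2, B1) = 0.667
  D(13) = 1.867 × 13^0.667 = 1.867 × 5.534 = 10.33 μm
  Mass loss = 10.33 μm × 8.96 g/cm³ = 92.55 g·m⁻²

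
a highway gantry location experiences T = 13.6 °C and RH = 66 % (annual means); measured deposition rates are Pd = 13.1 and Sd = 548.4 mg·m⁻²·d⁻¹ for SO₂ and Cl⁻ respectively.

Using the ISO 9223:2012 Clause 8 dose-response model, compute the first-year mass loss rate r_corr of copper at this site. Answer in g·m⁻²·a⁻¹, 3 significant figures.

copper: T>10 °C ⇒ hinge -0.080·(13.6−10) = -0.2880
  SO₂ term: 0.0053·13.1^0.26·exp(0.059·66-0.2880) = 0.3809
  Sd branch = 0.01025·Sd^0.27·e^(0.036·RH+0.049·T) = 1.179 μm/a
  sum: 0.3809 + 1.179 → r_corr = 1.56 μm/a
Convert to mass loss: 1.56 μm/a × 8.96 g/cm³ = 13.98 g·m⁻²·a⁻¹

r_corr = 14.0 g·m⁻²·a⁻¹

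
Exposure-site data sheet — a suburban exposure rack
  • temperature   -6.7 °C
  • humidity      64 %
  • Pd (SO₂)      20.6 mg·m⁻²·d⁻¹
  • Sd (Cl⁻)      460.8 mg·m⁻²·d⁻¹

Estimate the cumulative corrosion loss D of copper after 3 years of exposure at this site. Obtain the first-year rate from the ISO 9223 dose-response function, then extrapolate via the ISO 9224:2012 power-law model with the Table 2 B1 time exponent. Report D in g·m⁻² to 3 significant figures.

copper: f(T) = +0.126·(T−10) [T≤10 °C] = -2.1042
  sulphur-dioxide contribution → 0.06193 μm/a
  chloride contribution → 0.3872 μm/a
  ⇒ r_corr(copper) = 0.4491 μm/a
Power-law: D(3) = r_corr · 3^0.667
  D(3) = 0.4491 × 3^0.667 = 0.4491 × 2.081 = 0.9345 μm
  Mass loss = 0.9345 μm × 8.96 g/cm³ = 8.373 g·m⁻²

D(3) = 8.37 g·m⁻²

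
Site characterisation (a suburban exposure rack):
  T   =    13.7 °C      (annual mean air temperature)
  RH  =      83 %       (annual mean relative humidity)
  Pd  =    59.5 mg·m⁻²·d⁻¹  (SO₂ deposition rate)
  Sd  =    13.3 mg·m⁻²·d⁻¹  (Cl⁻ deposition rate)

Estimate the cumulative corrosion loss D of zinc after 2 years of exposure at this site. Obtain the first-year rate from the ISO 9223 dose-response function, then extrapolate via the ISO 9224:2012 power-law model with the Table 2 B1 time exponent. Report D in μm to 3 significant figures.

zinc: temperature factor f = -0.071·(3.7) = -0.2627
  Pd branch = 0.0129·Pd^0.44·e^(0.046·RH+f) = 2.725 μm/a
  Sd branch = 0.0175·Sd^0.57·e^(0.008·RH+0.085·T) = 0.4761 μm/a
  sum: 2.725 + 0.4761 → r_corr = 3.202 μm/a
Long-term exponent b (ISO 9224 Table 2, B1) = 0.813
  D(2) = 3.202 × 2^0.813 = 3.202 × 1.757 = 5.625 μm

D(2) = 5.62 μm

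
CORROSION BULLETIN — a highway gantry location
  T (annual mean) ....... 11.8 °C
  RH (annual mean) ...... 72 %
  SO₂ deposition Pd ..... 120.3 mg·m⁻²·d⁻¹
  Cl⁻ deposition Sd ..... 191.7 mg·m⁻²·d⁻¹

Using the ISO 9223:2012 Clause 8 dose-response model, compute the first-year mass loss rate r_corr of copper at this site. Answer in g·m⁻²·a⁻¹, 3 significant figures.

r_corr = 19.0 g·m⁻²·a⁻¹

copper: temperature factor f = -0.080·(1.8) = -0.1440
  Pd branch = 0.0053·Pd^0.26·e^(0.059·RH+f) = 1.116 μm/a
  Cl⁻ term: 0.01025·191.7^0.27·exp(0.036·72+0.049·11.8) = 1.009
  sum: 1.116 + 1.009 → r_corr = 2.124 μm/a
Convert to mass loss: 2.124 μm/a × 8.96 g/cm³ = 19.03 g·m⁻²·a⁻¹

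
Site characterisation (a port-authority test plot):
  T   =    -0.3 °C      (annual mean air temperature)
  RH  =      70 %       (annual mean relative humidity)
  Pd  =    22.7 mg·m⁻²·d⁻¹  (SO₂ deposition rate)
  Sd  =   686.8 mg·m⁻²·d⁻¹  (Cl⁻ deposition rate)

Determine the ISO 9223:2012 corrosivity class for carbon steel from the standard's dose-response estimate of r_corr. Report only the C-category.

C4

carbon steel: T≤10 °C ⇒ hinge +0.150·(-0.3−10) = -1.5450
  sulphur-dioxide contribution → 7.765 μm/a
  chloride contribution → 58.27 μm/a
  total first-year rate 66.03 μm/a
66 μm/a falls in (50, 80] for carbon steel → category C4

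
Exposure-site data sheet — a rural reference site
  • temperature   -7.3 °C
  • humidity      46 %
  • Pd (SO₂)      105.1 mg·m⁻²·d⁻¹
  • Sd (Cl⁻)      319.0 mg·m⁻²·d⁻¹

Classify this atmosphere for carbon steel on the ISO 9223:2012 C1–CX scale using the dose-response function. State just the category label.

carbon steel: temperature factor f = +0.150·(-17.3) = -2.5950
  Pd branch = 1.77·Pd^0.52·e^(0.02·RH+f) = 3.73 μm/a
  Cl⁻ term: 0.102·319.0^0.62·exp(0.033·46+0.04·-7.3) = 12.4
  r_corr = 3.73 + 12.4 = 16.13 μm/a
Category bounds: 1.3…25 μm/a bracket r_corr ⇒ C2

C2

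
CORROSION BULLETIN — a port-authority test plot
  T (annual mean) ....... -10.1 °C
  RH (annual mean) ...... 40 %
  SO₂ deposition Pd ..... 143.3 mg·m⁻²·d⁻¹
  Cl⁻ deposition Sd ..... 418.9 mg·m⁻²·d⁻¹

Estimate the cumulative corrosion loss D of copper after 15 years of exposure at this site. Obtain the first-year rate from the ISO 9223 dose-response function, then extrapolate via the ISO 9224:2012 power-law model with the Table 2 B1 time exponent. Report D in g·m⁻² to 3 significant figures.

D(15) = 8.23 g·m⁻²

copper: f(T) = +0.126·(T−10) [T≤10 °C] = -2.5326
  Pd branch = 0.0053·Pd^0.26·e^(0.059·RH+f) = 0.01622 μm/a
  Cl⁻ term: 0.01025·418.9^0.27·exp(0.036·40+0.049·-10.1) = 0.1346
  r_corr = 0.01622 + 0.1346 = 0.1508 μm/a
Power-law: D(15) = r_corr · 15^0.667
  D(15) = 0.1508 × 15^0.667 = 0.1508 × 6.088 = 0.9183 μm
  Mass loss = 0.9183 μm × 8.96 g/cm³ = 8.228 g·m⁻²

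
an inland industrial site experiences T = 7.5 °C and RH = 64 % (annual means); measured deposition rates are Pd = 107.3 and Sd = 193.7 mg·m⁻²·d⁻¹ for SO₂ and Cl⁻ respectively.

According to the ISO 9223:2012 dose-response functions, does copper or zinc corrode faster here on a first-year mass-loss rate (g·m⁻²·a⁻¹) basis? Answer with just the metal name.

zinc

copper: temperature factor f = +0.126·(-2.5) = -0.3150
  Pd branch = 0.0053·Pd^0.26·e^(0.059·RH+f) = 0.5693 μm/a
  Cl⁻ term: 0.01025·193.7^0.27·exp(0.036·64+0.049·7.5) = 0.6144
  sum: 0.5693 + 0.6144 → r_corr = 1.184 μm/a
  mass loss = 1.184 μm/a × 8.96 g/cm³ = 10.61 g·m⁻²·a⁻¹
zinc: T≤10 °C ⇒ hinge +0.038·(7.5−10) = -0.0950
  Pd branch = 0.0129·Pd^0.44·e^(0.046·RH+f) = 1.743 μm/a
  Cl⁻ term: 0.0175·193.7^0.57·exp(0.008·64+0.085·7.5) = 1.112
  r_corr = 1.743 + 1.112 = 2.855 μm/a
  mass loss = 2.855 μm/a × 7.14 g/cm³ = 20.38 g·m⁻²·a⁻¹
Ordering by g·m⁻²·a⁻¹: zinc (20.4) > copper (10.6)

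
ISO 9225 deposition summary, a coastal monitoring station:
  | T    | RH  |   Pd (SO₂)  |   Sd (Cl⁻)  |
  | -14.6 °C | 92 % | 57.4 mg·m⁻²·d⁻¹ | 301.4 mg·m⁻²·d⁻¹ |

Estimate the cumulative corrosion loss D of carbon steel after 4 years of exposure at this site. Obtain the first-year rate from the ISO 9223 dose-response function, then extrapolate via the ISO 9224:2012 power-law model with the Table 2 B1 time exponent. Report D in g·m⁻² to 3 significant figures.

D(4) = 698 g·m⁻²

carbon steel: temperature factor f = +0.150·(-24.6) = -3.6900
  SO₂ term: 1.77·57.4^0.52·exp(0.02·92-3.6900) = 2.286
  Cl⁻ term: 0.102·301.4^0.62·exp(0.033·92+0.04·-14.6) = 40.79
  sum: 2.286 + 40.79 → r_corr = 43.08 μm/a
Long-term exponent b (ISO 9224 Table 2, B1) = 0.523
  D(4) = 43.08 × 4^0.523 = 43.08 × 2.065 = 88.95 μm
  Mass loss = 88.95 μm × 7.85 g/cm³ = 698.2 g·m⁻²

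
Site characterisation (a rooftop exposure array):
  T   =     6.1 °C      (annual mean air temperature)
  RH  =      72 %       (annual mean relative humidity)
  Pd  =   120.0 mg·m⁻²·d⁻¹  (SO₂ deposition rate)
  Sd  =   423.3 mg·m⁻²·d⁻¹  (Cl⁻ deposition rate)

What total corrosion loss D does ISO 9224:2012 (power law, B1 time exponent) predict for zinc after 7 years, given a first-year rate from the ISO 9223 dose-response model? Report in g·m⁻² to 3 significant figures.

zinc: temperature factor f = +0.038·(-3.9) = -0.1482
  Pd branch = 0.0129·Pd^0.44·e^(0.046·RH+f) = 2.509 μm/a
  Cl⁻ term: 0.0175·423.3^0.57·exp(0.008·72+0.085·6.1) = 1.643
  sum: 2.509 + 1.643 → r_corr = 4.151 μm/a
Long-term exponent b (ISO 9224 Table 2, B1) = 0.813
  D(7) = 4.151 × 7^0.813 = 4.151 × 4.865 = 20.2 μm
  Mass loss = 20.2 μm × 7.14 g/cm³ = 144.2 g·m⁻²

D(7) = 144 g·m⁻²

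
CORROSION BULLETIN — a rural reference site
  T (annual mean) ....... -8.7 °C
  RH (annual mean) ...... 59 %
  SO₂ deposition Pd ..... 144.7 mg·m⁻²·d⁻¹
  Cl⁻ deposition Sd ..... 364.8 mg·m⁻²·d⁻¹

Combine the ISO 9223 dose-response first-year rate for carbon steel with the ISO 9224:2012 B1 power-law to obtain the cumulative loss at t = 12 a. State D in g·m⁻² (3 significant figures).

D(12) = 697 g·m⁻²

carbon steel: f(T) = +0.150·(T−10) [T≤10 °C] = -2.8050
  sulphur-dioxide contribution → 4.631 μm/a
  chloride contribution → 19.57 μm/a
  total first-year rate 24.2 μm/a
Long-term exponent b (ISO 9224 Table 2, B1) = 0.523
  D(12) = 24.2 × 12^0.523 = 24.2 × 3.668 = 88.75 μm
  Mass loss = 88.75 μm × 7.85 g/cm³ = 696.7 g·m⁻²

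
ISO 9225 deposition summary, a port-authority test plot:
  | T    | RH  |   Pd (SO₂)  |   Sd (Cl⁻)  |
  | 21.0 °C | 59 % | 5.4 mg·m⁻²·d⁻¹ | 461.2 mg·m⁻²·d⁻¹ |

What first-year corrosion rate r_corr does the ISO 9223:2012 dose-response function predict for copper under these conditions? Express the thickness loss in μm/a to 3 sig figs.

copper: temperature factor f = -0.080·(11.0) = -0.8800
  sulphur-dioxide contribution → 0.1107 μm/a
  chloride contribution → 1.257 μm/a
  ⇒ r_corr(copper) = 1.368 μm/a

r_corr = 1.37 μm/a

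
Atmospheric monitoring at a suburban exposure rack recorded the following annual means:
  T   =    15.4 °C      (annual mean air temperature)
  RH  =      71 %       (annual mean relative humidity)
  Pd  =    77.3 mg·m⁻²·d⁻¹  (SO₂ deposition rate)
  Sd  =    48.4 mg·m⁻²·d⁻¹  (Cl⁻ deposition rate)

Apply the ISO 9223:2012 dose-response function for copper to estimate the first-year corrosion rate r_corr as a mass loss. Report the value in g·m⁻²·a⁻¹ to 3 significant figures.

r_corr = 13.5 g·m⁻²·a⁻¹

copper: f(T) = -0.080·(T−10) [T>10 °C] = -0.4320
  sulphur-dioxide contribution → 0.7028 μm/a
  chloride contribution → 0.8006 μm/a
  total first-year rate 1.503 μm/a
Convert to mass loss: 1.503 μm/a × 8.96 g/cm³ = 13.47 g·m⁻²·a⁻¹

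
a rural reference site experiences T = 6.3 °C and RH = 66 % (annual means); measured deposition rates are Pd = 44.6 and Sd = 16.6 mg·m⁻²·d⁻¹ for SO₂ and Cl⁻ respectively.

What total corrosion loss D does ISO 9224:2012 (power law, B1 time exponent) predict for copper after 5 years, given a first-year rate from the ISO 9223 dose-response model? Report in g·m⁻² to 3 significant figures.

copper: f(T) = +0.126·(T−10) [T≤10 °C] = -0.4662
  Pd branch = 0.0053·Pd^0.26·e^(0.059·RH+f) = 0.4383 μm/a
  Cl⁻ term: 0.01025·16.6^0.27·exp(0.036·66+0.049·6.3) = 0.3207
  r_corr = 0.4383 + 0.3207 = 0.759 μm/a
ISO 9224: D(t) = r_corr · t^b with b = 0.667 (copper, B1)
  D(5) = 0.759 × 5^0.667 = 0.759 × 2.926 = 2.221 μm
  Mass loss = 2.221 μm × 8.96 g/cm³ = 19.9 g·m⁻²

D(5) = 19.9 g·m⁻²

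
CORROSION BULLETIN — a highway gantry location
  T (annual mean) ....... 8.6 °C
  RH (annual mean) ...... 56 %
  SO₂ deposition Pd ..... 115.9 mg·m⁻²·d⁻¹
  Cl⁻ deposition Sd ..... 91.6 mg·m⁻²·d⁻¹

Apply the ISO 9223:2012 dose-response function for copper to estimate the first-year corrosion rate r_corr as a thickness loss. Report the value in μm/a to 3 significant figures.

copper: temperature factor f = +0.126·(-1.4) = -0.1764
  SO₂ term: 0.0053·115.9^0.26·exp(0.059·56-0.1764) = 0.4161
  Cl⁻ term: 0.01025·91.6^0.27·exp(0.036·56+0.049·8.6) = 0.3972
  sum: 0.4161 + 0.3972 → r_corr = 0.8133 μm/a

r_corr = 0.813 μm/a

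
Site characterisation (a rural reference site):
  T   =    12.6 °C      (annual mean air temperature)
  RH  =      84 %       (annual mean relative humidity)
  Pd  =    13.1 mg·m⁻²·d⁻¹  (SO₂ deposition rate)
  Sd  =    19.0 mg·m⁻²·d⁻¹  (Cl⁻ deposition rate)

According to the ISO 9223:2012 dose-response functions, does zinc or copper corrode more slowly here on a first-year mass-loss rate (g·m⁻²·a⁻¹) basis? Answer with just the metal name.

zinc

zinc: temperature factor f = -0.071·(2.6) = -0.1846
  sulphur-dioxide contribution → 1.585 μm/a
  chloride contribution → 0.5357 μm/a
  total first-year rate 2.121 μm/a
  mass loss = 2.121 μm/a × 7.14 g/cm³ = 15.14 g·m⁻²·a⁻¹
copper: T>10 °C ⇒ hinge -0.080·(12.6−10) = -0.2080
  sulphur-dioxide contribution → 1.193 μm/a
  chloride contribution → 0.8658 μm/a
  total first-year rate 2.059 μm/a
  mass loss = 2.059 μm/a × 8.96 g/cm³ = 18.45 g·m⁻²·a⁻¹
Ordering by g·m⁻²·a⁻¹: copper (18.5) > zinc (15.1)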